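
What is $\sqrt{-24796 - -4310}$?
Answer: $i \sqrt{20486} \approx 143.13 i$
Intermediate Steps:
$\sqrt{-24796 - -4310} = \sqrt{-24796 + \left(-58 + 4368\right)} = \sqrt{-24796 + 4310} = \sqrt{-20486} = i \sqrt{20486}$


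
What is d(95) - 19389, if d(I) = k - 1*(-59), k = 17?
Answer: -19313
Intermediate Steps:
d(I) = 76 (d(I) = 17 - 1*(-59) = 17 + 59 = 76)
d(95) - 19389 = 76 - 19389 = -19313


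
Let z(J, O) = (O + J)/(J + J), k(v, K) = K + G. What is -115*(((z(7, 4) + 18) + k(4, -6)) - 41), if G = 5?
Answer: 37375/14 ≈ 2669.6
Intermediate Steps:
k(v, K) = 5 + K (k(v, K) = K + 5 = 5 + K)
z(J, O) = (J + O)/(2*J) (z(J, O) = (J + O)/((2*J)) = (J + O)*(1/(2*J)) = (J + O)/(2*J))
-115*(((z(7, 4) + 18) + k(4, -6)) - 41) = -115*((((1/2)*(7 + 4)/7 + 18) + (5 - 6)) - 41) = -115*((((1/2)*(1/7)*11 + 18) - 1) - 41) = -115*(((11/14 + 18) - 1) - 41) = -115*((263/14 - 1) - 41) = -115*(249/14 - 41) = -115*(-325/14) = 37375/14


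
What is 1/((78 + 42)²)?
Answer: 1/14400 ≈ 6.9444e-5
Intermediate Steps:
1/((78 + 42)²) = 1/(120²) = 1/14400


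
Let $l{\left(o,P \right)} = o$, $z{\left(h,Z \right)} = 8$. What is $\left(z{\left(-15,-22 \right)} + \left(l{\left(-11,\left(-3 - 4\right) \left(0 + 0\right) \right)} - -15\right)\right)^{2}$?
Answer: $144$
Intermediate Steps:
$\left(z{\left(-15,-22 \right)} + \left(l{\left(-11,\left(-3 - 4\right) \left(0 + 0\right) \right)} - -15\right)\right)^{2} = \left(8 - -4\right)^{2} = \left(8 + \left(-11 + 15\right)\right)^{2} = \left(8 + 4\right)^{2} = 12^{2} = 144$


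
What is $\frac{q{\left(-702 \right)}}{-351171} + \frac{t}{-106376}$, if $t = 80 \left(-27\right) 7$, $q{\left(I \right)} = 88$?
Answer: $\frac{662543054}{4669520787} \approx 0.14189$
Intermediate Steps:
$t = -15120$ ($t = \left(-2160\right) 7 = -15120$)
$\frac{q{\left(-702 \right)}}{-351171} + \frac{t}{-106376} = \frac{88}{-351171} - \frac{15120}{-106376} = 88 \left(- \frac{1}{351171}\right) - - \frac{1890}{13297} = - \frac{88}{351171} + \frac{1890}{13297} = \frac{662543054}{4669520787}$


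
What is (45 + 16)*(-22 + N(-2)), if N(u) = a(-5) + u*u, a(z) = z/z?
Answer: -1037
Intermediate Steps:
a(z) = 1
N(u) = 1 + u**2 (N(u) = 1 + u*u = 1 + u**2)
(45 + 16)*(-22 + N(-2)) = (45 + 16)*(-22 + (1 + (-2)**2)) = 61*(-22 + (1 + 4)) = 61*(-22 + 5) = 61*(-17) = -1037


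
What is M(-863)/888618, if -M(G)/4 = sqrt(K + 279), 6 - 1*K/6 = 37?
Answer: -2*sqrt(93)/444309 ≈ -4.3410e-5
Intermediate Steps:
K = -186 (K = 36 - 6*37 = 36 - 222 = -186)
M(G) = -4*sqrt(93) (M(G) = -4*sqrt(-186 + 279) = -4*sqrt(93))
M(-863)/888618 = -4*sqrt(93)/888618 = -4*sqrt(93)*(1/888618) = -2*sqrt(93)/444309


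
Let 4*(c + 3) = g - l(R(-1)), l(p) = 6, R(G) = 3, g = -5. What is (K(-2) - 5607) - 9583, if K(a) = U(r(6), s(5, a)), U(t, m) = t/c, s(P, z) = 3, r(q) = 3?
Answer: -349382/23 ≈ -15191.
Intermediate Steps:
c = -23/4 (c = -3 + (-5 - 1*6)/4 = -3 + (-5 - 6)/4 = -3 + (1/4)*(-11) = -3 - 11/4 = -23/4 ≈ -5.7500)
U(t, m) = -4*t/23 (U(t, m) = t/(-23/4) = t*(-4/23) = -4*t/23)
K(a) = -12/23 (K(a) = -4/23*3 = -12/23)
(K(-2) - 5607) - 9583 = (-12/23 - 5607) - 9583 = -128973/23 - 9583 = -349382/23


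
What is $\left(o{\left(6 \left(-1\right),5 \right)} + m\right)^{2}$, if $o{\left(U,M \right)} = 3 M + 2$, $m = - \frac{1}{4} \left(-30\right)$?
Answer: $\frac{2401}{4} \approx 600.25$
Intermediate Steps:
$m = \frac{15}{2}$ ($m = \left(-1\right) \frac{1}{4} \left(-30\right) = \left(- \frac{1}{4}\right) \left(-30\right) = \frac{15}{2} \approx 7.5$)
$o{\left(U,M \right)} = 2 + 3 M$
$\left(o{\left(6 \left(-1\right),5 \right)} + m\right)^{2} = \left(\left(2 + 3 \cdot 5\right) + \frac{15}{2}\right)^{2} = \left(\left(2 + 15\right) + \frac{15}{2}\right)^{2} = \left(17 + \frac{15}{2}\right)^{2} = \left(\frac{49}{2}\right)^{2} = \frac{2401}{4}$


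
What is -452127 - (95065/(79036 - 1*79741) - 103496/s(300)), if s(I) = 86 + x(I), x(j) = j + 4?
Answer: -1380025318/3055 ≈ -4.5173e+5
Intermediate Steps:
x(j) = 4 + j
s(I) = 90 + I (s(I) = 86 + (4 + I) = 90 + I)
-452127 - (95065/(79036 - 1*79741) - 103496/s(300)) = -452127 - (95065/(79036 - 1*79741) - 103496/(90 + 300)) = -452127 - (95065/(79036 - 79741) - 103496/390) = -452127 - (95065/(-705) - 103496*1/390) = -452127 - (95065*(-1/705) - 51748/195) = -452127 - (-19013/141 - 51748/195) = -452127 - 1*(-1222667/3055) = -452127 + 1222667/3055 = -1380025318/3055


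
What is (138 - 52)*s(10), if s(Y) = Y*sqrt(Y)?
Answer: 860*sqrt(10) ≈ 2719.6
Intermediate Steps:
s(Y) = Y**(3/2)
(138 - 52)*s(10) = (138 - 52)*10**(3/2) = 86*(10*sqrt(10)) = 860*sqrt(10)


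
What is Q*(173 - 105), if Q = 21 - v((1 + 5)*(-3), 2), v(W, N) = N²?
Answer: 1156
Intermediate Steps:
Q = 17 (Q = 21 - 1*2² = 21 - 1*4 = 21 - 4 = 17)
Q*(173 - 105) = 17*(173 - 105) = 17*68 = 1156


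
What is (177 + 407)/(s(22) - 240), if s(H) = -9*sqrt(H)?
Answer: -23360/9303 + 292*sqrt(22)/3101 ≈ -2.0694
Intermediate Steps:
(177 + 407)/(s(22) - 240) = (177 + 407)/(-9*sqrt(22) - 240) = 584/(-240 - 9*sqrt(22))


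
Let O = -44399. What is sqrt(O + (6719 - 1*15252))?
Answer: 2*I*sqrt(13233) ≈ 230.07*I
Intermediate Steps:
sqrt(O + (6719 - 1*15252)) = sqrt(-44399 + (6719 - 1*15252)) = sqrt(-44399 + (6719 - 15252)) = sqrt(-44399 - 8533) = sqrt(-52932) = 2*I*sqrt(13233)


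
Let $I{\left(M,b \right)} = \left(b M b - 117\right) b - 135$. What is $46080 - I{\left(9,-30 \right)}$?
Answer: $285705$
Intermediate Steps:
$I{\left(M,b \right)} = -135 + b \left(-117 + M b^{2}\right)$ ($I{\left(M,b \right)} = \left(M b b - 117\right) b - 135 = \left(M b^{2} - 117\right) b - 135 = \left(-117 + M b^{2}\right) b - 135 = b \left(-117 + M b^{2}\right) - 135 = -135 + b \left(-117 + M b^{2}\right)$)
$46080 - I{\left(9,-30 \right)} = 46080 - \left(-135 - -3510 + 9 \left(-30\right)^{3}\right) = 46080 - \left(-135 + 3510 + 9 \left(-27000\right)\right) = 46080 - \left(-135 + 3510 - 243000\right) = 46080 - -239625 = 46080 + 239625 = 285705$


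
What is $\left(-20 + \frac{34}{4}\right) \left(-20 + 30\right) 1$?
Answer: $-115$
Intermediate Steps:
$\left(-20 + \frac{34}{4}\right) \left(-20 + 30\right) 1 = \left(-20 + 34 \cdot \frac{1}{4}\right) 10 \cdot 1 = \left(-20 + \frac{17}{2}\right) 10 \cdot 1 = \left(- \frac{23}{2}\right) 10 \cdot 1 = \left(-115\right) 1 = -115$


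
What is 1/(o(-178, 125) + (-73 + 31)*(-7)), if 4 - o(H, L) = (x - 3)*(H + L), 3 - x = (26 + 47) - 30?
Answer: -1/1981 ≈ -0.00050480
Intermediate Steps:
x = -40 (x = 3 - ((26 + 47) - 30) = 3 - (73 - 30) = 3 - 1*43 = 3 - 43 = -40)
o(H, L) = 4 + 43*H + 43*L (o(H, L) = 4 - (-40 - 3)*(H + L) = 4 - (-43)*(H + L) = 4 - (-43*H - 43*L) = 4 + (43*H + 43*L) = 4 + 43*H + 43*L)
1/(o(-178, 125) + (-73 + 31)*(-7)) = 1/((4 + 43*(-178) + 43*125) + (-73 + 31)*(-7)) = 1/((4 - 7654 + 5375) - 42*(-7)) = 1/(-2275 + 294) = 1/(-1981) = -1/1981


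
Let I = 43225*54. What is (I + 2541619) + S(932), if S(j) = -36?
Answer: 4875733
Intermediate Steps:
I = 2334150
(I + 2541619) + S(932) = (2334150 + 2541619) - 36 = 4875769 - 36 = 4875733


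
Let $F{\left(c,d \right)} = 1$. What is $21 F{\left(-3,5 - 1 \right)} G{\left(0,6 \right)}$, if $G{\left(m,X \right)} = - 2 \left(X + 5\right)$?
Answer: $-462$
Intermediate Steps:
$G{\left(m,X \right)} = -10 - 2 X$ ($G{\left(m,X \right)} = - 2 \left(5 + X\right) = -10 - 2 X$)
$21 F{\left(-3,5 - 1 \right)} G{\left(0,6 \right)} = 21 \cdot 1 \left(-10 - 12\right) = 21 \left(-10 - 12\right) = 21 \left(-22\right) = -462$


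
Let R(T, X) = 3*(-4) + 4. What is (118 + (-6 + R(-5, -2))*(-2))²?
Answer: 21316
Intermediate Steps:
R(T, X) = -8 (R(T, X) = -12 + 4 = -8)
(118 + (-6 + R(-5, -2))*(-2))² = (118 + (-6 - 8)*(-2))² = (118 - 14*(-2))² = (118 + 28)² = 146² = 21316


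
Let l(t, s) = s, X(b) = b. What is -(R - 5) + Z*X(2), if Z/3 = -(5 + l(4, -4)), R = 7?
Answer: -8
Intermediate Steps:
Z = -3 (Z = 3*(-(5 - 4)) = 3*(-1*1) = 3*(-1) = -3)
-(R - 5) + Z*X(2) = -(7 - 5) - 3*2 = -1*2 - 6 = -2 - 6 = -8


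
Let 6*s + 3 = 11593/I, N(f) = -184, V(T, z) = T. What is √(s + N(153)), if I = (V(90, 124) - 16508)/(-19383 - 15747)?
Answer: √266168180923/8209 ≈ 62.847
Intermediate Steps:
I = 8209/17565 (I = (90 - 16508)/(-19383 - 15747) = -16418/(-35130) = -16418*(-1/35130) = 8209/17565 ≈ 0.46735)
s = 33934403/8209 (s = -½ + (11593/(8209/17565))/6 = -½ + (11593*(17565/8209))/6 = -½ + (⅙)*(203631045/8209) = -½ + 67877015/16418 = 33934403/8209 ≈ 4133.8)
√(s + N(153)) = √(33934403/8209 - 184) = √(32423947/8209) = √266168180923/8209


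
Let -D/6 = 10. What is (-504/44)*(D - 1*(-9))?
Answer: 6426/11 ≈ 584.18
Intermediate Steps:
D = -60 (D = -6*10 = -60)
(-504/44)*(D - 1*(-9)) = (-504/44)*(-60 - 1*(-9)) = (-504/44)*(-60 + 9) = -42*3/11*(-51) = -126/11*(-51) = 6426/11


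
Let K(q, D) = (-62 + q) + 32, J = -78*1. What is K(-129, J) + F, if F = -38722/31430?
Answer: -2518046/15715 ≈ -160.23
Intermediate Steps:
F = -19361/15715 (F = -38722*1/31430 = -19361/15715 ≈ -1.2320)
J = -78
K(q, D) = -30 + q
K(-129, J) + F = (-30 - 129) - 19361/15715 = -159 - 19361/15715 = -2518046/15715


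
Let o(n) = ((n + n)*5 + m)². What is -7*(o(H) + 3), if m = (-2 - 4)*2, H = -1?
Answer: -3409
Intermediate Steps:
m = -12 (m = -6*2 = -12)
o(n) = (-12 + 10*n)² (o(n) = ((n + n)*5 - 12)² = ((2*n)*5 - 12)² = (10*n - 12)² = (-12 + 10*n)²)
-7*(o(H) + 3) = -7*(4*(-6 + 5*(-1))² + 3) = -7*(4*(-6 - 5)² + 3) = -7*(4*(-11)² + 3) = -7*(4*121 + 3) = -7*(484 + 3) = -7*487 = -3409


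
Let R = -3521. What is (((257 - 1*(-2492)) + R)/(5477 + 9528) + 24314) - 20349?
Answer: 59494053/15005 ≈ 3964.9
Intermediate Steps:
(((257 - 1*(-2492)) + R)/(5477 + 9528) + 24314) - 20349 = (((257 - 1*(-2492)) - 3521)/(5477 + 9528) + 24314) - 20349 = (((257 + 2492) - 3521)/15005 + 24314) - 20349 = ((2749 - 3521)*(1/15005) + 24314) - 20349 = (-772*1/15005 + 24314) - 20349 = (-772/15005 + 24314) - 20349 = 364830798/15005 - 20349 = 59494053/15005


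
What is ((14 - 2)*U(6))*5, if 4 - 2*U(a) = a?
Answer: -60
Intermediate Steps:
U(a) = 2 - a/2
((14 - 2)*U(6))*5 = ((14 - 2)*(2 - ½*6))*5 = (12*(2 - 3))*5 = (12*(-1))*5 = -12*5 = -60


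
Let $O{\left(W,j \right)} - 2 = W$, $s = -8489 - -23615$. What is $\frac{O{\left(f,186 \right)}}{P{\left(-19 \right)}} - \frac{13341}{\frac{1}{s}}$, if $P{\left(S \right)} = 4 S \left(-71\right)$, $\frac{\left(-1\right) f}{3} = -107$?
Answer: $- \frac{57310054327}{284} \approx -2.018 \cdot 10^{8}$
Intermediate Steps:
$f = 321$ ($f = \left(-3\right) \left(-107\right) = 321$)
$s = 15126$ ($s = -8489 + 23615 = 15126$)
$O{\left(W,j \right)} = 2 + W$
$P{\left(S \right)} = - 284 S$
$\frac{O{\left(f,186 \right)}}{P{\left(-19 \right)}} - \frac{13341}{\frac{1}{s}} = \frac{2 + 321}{\left(-284\right) \left(-19\right)} - \frac{13341}{\frac{1}{15126}} = \frac{323}{5396} - 13341 \frac{1}{\frac{1}{15126}} = 323 \cdot \frac{1}{5396} - 201795966 = \frac{17}{284} - 201795966 = - \frac{57310054327}{284}$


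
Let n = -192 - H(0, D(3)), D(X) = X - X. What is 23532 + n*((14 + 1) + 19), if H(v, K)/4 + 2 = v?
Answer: 17276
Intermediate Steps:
D(X) = 0
H(v, K) = -8 + 4*v
n = -184 (n = -192 - (-8 + 4*0) = -192 - (-8 + 0) = -192 - 1*(-8) = -192 + 8 = -184)
23532 + n*((14 + 1) + 19) = 23532 - 184*((14 + 1) + 19) = 23532 - 184*(15 + 19) = 23532 - 184*34 = 23532 - 6256 = 17276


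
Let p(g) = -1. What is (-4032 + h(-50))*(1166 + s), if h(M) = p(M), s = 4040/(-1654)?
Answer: -3880802646/827 ≈ -4.6926e+6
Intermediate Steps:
s = -2020/827 (s = 4040*(-1/1654) = -2020/827 ≈ -2.4426)
h(M) = -1
(-4032 + h(-50))*(1166 + s) = (-4032 - 1)*(1166 - 2020/827) = -4033*962262/827 = -3880802646/827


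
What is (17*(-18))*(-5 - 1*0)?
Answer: 1530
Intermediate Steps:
(17*(-18))*(-5 - 1*0) = -306*(-5 + 0) = -306*(-5) = 1530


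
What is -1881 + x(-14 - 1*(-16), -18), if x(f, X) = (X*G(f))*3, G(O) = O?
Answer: -1989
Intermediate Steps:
x(f, X) = 3*X*f (x(f, X) = (X*f)*3 = 3*X*f)
-1881 + x(-14 - 1*(-16), -18) = -1881 + 3*(-18)*(-14 - 1*(-16)) = -1881 + 3*(-18)*(-14 + 16) = -1881 + 3*(-18)*2 = -1881 - 108 = -1989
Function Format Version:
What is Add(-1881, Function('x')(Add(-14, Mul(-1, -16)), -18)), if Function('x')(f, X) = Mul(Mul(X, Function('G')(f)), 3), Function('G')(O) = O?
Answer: -1989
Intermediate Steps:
Function('x')(f, X) = Mul(3, X, f) (Function('x')(f, X) = Mul(Mul(X, f), 3) = Mul(3, X, f))
Add(-1881, Function('x')(Add(-14, Mul(-1, -16)), -18)) = Add(-1881, Mul(3, -18, Add(-14, Mul(-1, -16)))) = Add(-1881, Mul(3, -18, Add(-14, 16))) = Add(-1881, Mul(3, -18, 2)) = Add(-1881, -108) = -1989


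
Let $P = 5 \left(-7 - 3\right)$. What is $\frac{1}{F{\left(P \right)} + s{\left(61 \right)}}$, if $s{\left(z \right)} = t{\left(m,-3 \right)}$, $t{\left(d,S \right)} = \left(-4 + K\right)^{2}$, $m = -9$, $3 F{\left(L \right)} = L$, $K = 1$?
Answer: $- \frac{3}{23} \approx -0.13043$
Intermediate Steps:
$P = -50$ ($P = 5 \left(-10\right) = -50$)
$F{\left(L \right)} = \frac{L}{3}$
$t{\left(d,S \right)} = 9$ ($t{\left(d,S \right)} = \left(-4 + 1\right)^{2} = \left(-3\right)^{2} = 9$)
$s{\left(z \right)} = 9$
$\frac{1}{F{\left(P \right)} + s{\left(61 \right)}} = \frac{1}{\frac{1}{3} \left(-50\right) + 9} = \frac{1}{- \frac{50}{3} + 9} = \frac{1}{- \frac{23}{3}} = - \frac{3}{23}$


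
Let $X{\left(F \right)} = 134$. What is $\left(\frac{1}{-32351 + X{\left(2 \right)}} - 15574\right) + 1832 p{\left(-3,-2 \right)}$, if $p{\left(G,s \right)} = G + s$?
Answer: $- \frac{796855279}{32217} \approx -24734.0$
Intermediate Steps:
$\left(\frac{1}{-32351 + X{\left(2 \right)}} - 15574\right) + 1832 p{\left(-3,-2 \right)} = \left(\frac{1}{-32351 + 134} - 15574\right) + 1832 \left(-3 - 2\right) = \left(\frac{1}{-32217} - 15574\right) + 1832 \left(-5\right) = \left(- \frac{1}{32217} - 15574\right) - 9160 = - \frac{501747559}{32217} - 9160 = - \frac{796855279}{32217}$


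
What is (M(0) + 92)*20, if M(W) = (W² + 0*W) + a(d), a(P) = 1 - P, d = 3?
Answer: 1800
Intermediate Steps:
M(W) = -2 + W² (M(W) = (W² + 0*W) + (1 - 1*3) = (W² + 0) + (1 - 3) = W² - 2 = -2 + W²)
(M(0) + 92)*20 = ((-2 + 0²) + 92)*20 = ((-2 + 0) + 92)*20 = (-2 + 92)*20 = 90*20 = 1800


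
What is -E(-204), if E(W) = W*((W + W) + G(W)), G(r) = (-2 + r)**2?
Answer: 8573712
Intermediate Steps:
E(W) = W*((-2 + W)**2 + 2*W) (E(W) = W*((W + W) + (-2 + W)**2) = W*(2*W + (-2 + W)**2) = W*((-2 + W)**2 + 2*W))
-E(-204) = -(-204)*((-2 - 204)**2 + 2*(-204)) = -(-204)*((-206)**2 - 408) = -(-204)*(42436 - 408) = -(-204)*42028 = -1*(-8573712) = 8573712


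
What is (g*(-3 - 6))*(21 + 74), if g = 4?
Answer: -3420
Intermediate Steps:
(g*(-3 - 6))*(21 + 74) = (4*(-3 - 6))*(21 + 74) = (4*(-9))*95 = -36*95 = -3420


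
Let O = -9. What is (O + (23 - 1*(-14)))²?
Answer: 784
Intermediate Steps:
(O + (23 - 1*(-14)))² = (-9 + (23 - 1*(-14)))² = (-9 + (23 + 14))² = (-9 + 37)² = 28² = 784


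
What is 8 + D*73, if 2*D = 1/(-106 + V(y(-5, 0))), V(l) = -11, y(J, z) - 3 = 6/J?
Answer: 1799/234 ≈ 7.6880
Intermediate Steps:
y(J, z) = 3 + 6/J
D = -1/234 (D = 1/(2*(-106 - 11)) = (½)/(-117) = (½)*(-1/117) = -1/234 ≈ -0.0042735)
8 + D*73 = 8 - 1/234*73 = 8 - 73/234 = 1799/234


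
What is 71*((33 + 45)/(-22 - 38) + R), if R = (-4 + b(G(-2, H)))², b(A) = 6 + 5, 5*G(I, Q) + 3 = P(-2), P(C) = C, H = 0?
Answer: 33867/10 ≈ 3386.7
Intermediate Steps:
G(I, Q) = -1 (G(I, Q) = -⅗ + (⅕)*(-2) = -⅗ - ⅖ = -1)
b(A) = 11
R = 49 (R = (-4 + 11)² = 7² = 49)
71*((33 + 45)/(-22 - 38) + R) = 71*((33 + 45)/(-22 - 38) + 49) = 71*(78/(-60) + 49) = 71*(78*(-1/60) + 49) = 71*(-13/10 + 49) = 71*(477/10) = 33867/10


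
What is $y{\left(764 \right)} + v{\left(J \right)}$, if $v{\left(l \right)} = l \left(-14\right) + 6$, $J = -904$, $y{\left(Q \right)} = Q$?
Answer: $13426$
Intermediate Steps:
$v{\left(l \right)} = 6 - 14 l$ ($v{\left(l \right)} = - 14 l + 6 = 6 - 14 l$)
$y{\left(764 \right)} + v{\left(J \right)} = 764 + \left(6 - -12656\right) = 764 + \left(6 + 12656\right) = 764 + 12662 = 13426$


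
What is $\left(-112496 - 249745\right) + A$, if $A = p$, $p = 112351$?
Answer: $-249890$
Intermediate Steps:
$A = 112351$
$\left(-112496 - 249745\right) + A = \left(-112496 - 249745\right) + 112351 = -362241 + 112351 = -249890$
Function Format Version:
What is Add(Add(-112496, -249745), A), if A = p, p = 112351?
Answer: -249890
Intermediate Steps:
A = 112351
Add(Add(-112496, -249745), A) = Add(Add(-112496, -249745), 112351) = Add(-362241, 112351) = -249890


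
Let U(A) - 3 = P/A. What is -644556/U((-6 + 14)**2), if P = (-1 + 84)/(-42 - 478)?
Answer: -21450823680/99757 ≈ -2.1503e+5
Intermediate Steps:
P = -83/520 (P = 83/(-520) = 83*(-1/520) = -83/520 ≈ -0.15962)
U(A) = 3 - 83/(520*A)
-644556/U((-6 + 14)**2) = -644556/(3 - 83/(520*(-6 + 14)**2)) = -644556/(3 - 83/(520*(8**2))) = -644556/(3 - 83/520/64) = -644556/(3 - 83/520*1/64) = -644556/(3 - 83/33280) = -644556/99757/33280 = -644556*33280/99757 = -21450823680/99757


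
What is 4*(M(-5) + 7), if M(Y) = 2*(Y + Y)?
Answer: -52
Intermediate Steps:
M(Y) = 4*Y (M(Y) = 2*(2*Y) = 4*Y)
4*(M(-5) + 7) = 4*(4*(-5) + 7) = 4*(-20 + 7) = 4*(-13) = -52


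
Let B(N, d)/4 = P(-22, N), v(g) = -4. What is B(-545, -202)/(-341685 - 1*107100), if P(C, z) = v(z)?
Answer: 16/448785 ≈ 3.5652e-5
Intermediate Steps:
P(C, z) = -4
B(N, d) = -16 (B(N, d) = 4*(-4) = -16)
B(-545, -202)/(-341685 - 1*107100) = -16/(-341685 - 1*107100) = -16/(-341685 - 107100) = -16/(-448785) = -16*(-1/448785) = 16/448785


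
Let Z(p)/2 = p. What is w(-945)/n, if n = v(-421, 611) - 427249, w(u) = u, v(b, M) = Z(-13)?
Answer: 7/3165 ≈ 0.0022117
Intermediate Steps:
Z(p) = 2*p
v(b, M) = -26 (v(b, M) = 2*(-13) = -26)
n = -427275 (n = -26 - 427249 = -427275)
w(-945)/n = -945/(-427275) = -945*(-1/427275) = 7/3165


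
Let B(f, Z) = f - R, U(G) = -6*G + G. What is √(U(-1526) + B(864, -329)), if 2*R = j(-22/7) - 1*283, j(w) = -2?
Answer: √34546/2 ≈ 92.933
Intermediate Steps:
R = -285/2 (R = (-2 - 1*283)/2 = (-2 - 283)/2 = (½)*(-285) = -285/2 ≈ -142.50)
U(G) = -5*G
B(f, Z) = 285/2 + f (B(f, Z) = f - 1*(-285/2) = f + 285/2 = 285/2 + f)
√(U(-1526) + B(864, -329)) = √(-5*(-1526) + (285/2 + 864)) = √(7630 + 2013/2) = √(17273/2) = √34546/2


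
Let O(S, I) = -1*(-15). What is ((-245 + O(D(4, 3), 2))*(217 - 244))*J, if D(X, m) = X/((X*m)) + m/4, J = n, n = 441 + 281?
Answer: 4483620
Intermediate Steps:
n = 722
J = 722
D(X, m) = 1/m + m/4 (D(X, m) = X*(1/(X*m)) + m*(¼) = 1/m + m/4)
O(S, I) = 15
((-245 + O(D(4, 3), 2))*(217 - 244))*J = ((-245 + 15)*(217 - 244))*722 = -230*(-27)*722 = 6210*722 = 4483620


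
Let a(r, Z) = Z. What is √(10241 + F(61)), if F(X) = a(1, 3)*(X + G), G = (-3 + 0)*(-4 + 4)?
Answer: 2*√2606 ≈ 102.10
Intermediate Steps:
G = 0 (G = -3*0 = 0)
F(X) = 3*X (F(X) = 3*(X + 0) = 3*X)
√(10241 + F(61)) = √(10241 + 3*61) = √(10241 + 183) = √10424 = 2*√2606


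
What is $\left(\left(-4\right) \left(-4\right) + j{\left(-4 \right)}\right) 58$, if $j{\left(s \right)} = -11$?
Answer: $290$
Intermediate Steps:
$\left(\left(-4\right) \left(-4\right) + j{\left(-4 \right)}\right) 58 = \left(\left(-4\right) \left(-4\right) - 11\right) 58 = \left(16 - 11\right) 58 = 5 \cdot 58 = 290$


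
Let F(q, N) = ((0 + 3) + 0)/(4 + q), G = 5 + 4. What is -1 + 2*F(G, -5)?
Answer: -7/13 ≈ -0.53846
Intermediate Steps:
G = 9
F(q, N) = 3/(4 + q) (F(q, N) = (3 + 0)/(4 + q) = 3/(4 + q))
-1 + 2*F(G, -5) = -1 + 2*(3/(4 + 9)) = -1 + 2*(3/13) = -1 + 6/13 = -7/13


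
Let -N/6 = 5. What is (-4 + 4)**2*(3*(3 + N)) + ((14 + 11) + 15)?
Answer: 40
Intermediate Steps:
N = -30 (N = -6*5 = -30)
(-4 + 4)**2*(3*(3 + N)) + ((14 + 11) + 15) = (-4 + 4)**2*(3*(3 - 30)) + ((14 + 11) + 15) = 0**2*(3*(-27)) + (25 + 15) = 0*(-81) + 40 = 0 + 40 = 40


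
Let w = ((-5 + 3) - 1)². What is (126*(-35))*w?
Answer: -39690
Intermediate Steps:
w = 9 (w = (-2 - 1)² = (-3)² = 9)
(126*(-35))*w = (126*(-35))*9 = -4410*9 = -39690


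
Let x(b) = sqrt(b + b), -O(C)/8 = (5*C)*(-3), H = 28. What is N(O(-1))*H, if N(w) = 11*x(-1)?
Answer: 308*I*sqrt(2) ≈ 435.58*I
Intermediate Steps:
O(C) = 120*C (O(C) = -8*5*C*(-3) = -(-120)*C = 120*C)
x(b) = sqrt(2)*sqrt(b) (x(b) = sqrt(2*b) = sqrt(2)*sqrt(b))
N(w) = 11*I*sqrt(2) (N(w) = 11*(sqrt(2)*sqrt(-1)) = 11*(sqrt(2)*I) = 11*(I*sqrt(2)) = 11*I*sqrt(2))
N(O(-1))*H = (11*I*sqrt(2))*28 = 308*I*sqrt(2)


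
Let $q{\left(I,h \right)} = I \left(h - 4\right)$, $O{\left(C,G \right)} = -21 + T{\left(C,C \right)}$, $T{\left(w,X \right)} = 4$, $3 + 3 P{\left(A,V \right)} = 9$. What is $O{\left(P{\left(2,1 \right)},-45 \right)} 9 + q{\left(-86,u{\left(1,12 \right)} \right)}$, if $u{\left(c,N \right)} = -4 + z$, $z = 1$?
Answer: $449$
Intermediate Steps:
$P{\left(A,V \right)} = 2$ ($P{\left(A,V \right)} = -1 + \frac{1}{3} \cdot 9 = -1 + 3 = 2$)
$O{\left(C,G \right)} = -17$ ($O{\left(C,G \right)} = -21 + 4 = -17$)
$u{\left(c,N \right)} = -3$ ($u{\left(c,N \right)} = -4 + 1 = -3$)
$q{\left(I,h \right)} = I \left(-4 + h\right)$
$O{\left(P{\left(2,1 \right)},-45 \right)} 9 + q{\left(-86,u{\left(1,12 \right)} \right)} = \left(-17\right) 9 - 86 \left(-4 - 3\right) = -153 - -602 = -153 + 602 = 449$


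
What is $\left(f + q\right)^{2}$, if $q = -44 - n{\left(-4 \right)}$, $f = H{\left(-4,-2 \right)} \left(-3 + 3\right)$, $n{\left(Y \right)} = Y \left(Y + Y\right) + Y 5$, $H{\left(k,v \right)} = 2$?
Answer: $3136$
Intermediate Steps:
$n{\left(Y \right)} = 2 Y^{2} + 5 Y$ ($n{\left(Y \right)} = Y 2 Y + 5 Y = 2 Y^{2} + 5 Y$)
$f = 0$ ($f = 2 \left(-3 + 3\right) = 2 \cdot 0 = 0$)
$q = -56$ ($q = -44 - - 4 \left(5 + 2 \left(-4\right)\right) = -44 - - 4 \left(5 - 8\right) = -44 - \left(-4\right) \left(-3\right) = -44 - 12 = -56$)
$\left(f + q\right)^{2} = \left(0 - 56\right)^{2} = \left(-56\right)^{2} = 3136$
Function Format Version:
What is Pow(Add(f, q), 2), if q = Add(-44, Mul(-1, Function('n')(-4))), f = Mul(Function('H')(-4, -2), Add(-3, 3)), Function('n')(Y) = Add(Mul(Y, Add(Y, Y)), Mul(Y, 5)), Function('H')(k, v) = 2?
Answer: 3136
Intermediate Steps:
Function('n')(Y) = Add(Mul(2, Pow(Y, 2)), Mul(5, Y)) (Function('n')(Y) = Add(Mul(Y, Mul(2, Y)), Mul(5, Y)) = Add(Mul(2, Pow(Y, 2)), Mul(5, Y)))
f = 0 (f = Mul(2, Add(-3, 3)) = Mul(2, 0) = 0)
q = -56 (q = Add(-44, Mul(-1, Mul(-4, Add(5, Mul(2, -4))))) = Add(-44, Mul(-1, Mul(-4, Add(5, -8)))) = Add(-44, Mul(-1, Mul(-4, -3))) = Add(-44, Mul(-1, 12)) = Add(-44, -12) = -56)
Pow(Add(f, q), 2) = Pow(Add(0, -56), 2) = Pow(-56, 2) = 3136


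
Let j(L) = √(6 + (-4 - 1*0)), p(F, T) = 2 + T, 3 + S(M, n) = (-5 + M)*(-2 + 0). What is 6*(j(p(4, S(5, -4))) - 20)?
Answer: -120 + 6*√2 ≈ -111.51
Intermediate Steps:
S(M, n) = 7 - 2*M (S(M, n) = -3 + (-5 + M)*(-2 + 0) = -3 + (-5 + M)*(-2) = -3 + (10 - 2*M) = 7 - 2*M)
j(L) = √2 (j(L) = √(6 + (-4 + 0)) = √(6 - 4) = √2)
6*(j(p(4, S(5, -4))) - 20) = 6*(√2 - 20) = 6*(-20 + √2) = -120 + 6*√2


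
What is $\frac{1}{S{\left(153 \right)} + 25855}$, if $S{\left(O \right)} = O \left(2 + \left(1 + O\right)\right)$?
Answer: $\frac{1}{49723} \approx 2.0111 \cdot 10^{-5}$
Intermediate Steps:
$S{\left(O \right)} = O \left(3 + O\right)$
$\frac{1}{S{\left(153 \right)} + 25855} = \frac{1}{153 \left(3 + 153\right) + 25855} = \frac{1}{153 \cdot 156 + 25855} = \frac{1}{23868 + 25855} = \frac{1}{49723}$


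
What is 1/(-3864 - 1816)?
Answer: -1/5680 ≈ -0.00017606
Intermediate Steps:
1/(-3864 - 1816) = 1/(-5680) = -1/5680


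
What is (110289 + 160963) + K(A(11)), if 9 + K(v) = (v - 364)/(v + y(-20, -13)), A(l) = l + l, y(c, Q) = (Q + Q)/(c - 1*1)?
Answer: 66179701/244 ≈ 2.7123e+5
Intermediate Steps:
y(c, Q) = 2*Q/(-1 + c) (y(c, Q) = (2*Q)/(c - 1) = (2*Q)/(-1 + c) = 2*Q/(-1 + c))
A(l) = 2*l
K(v) = -9 + (-364 + v)/(26/21 + v) (K(v) = -9 + (v - 364)/(v + 2*(-13)/(-1 - 20)) = -9 + (-364 + v)/(v + 2*(-13)/(-21)) = -9 + (-364 + v)/(v + 2*(-13)*(-1/21)) = -9 + (-364 + v)/(v + 26/21) = -9 + (-364 + v)/(26/21 + v))
(110289 + 160963) + K(A(11)) = (110289 + 160963) + 6*(-1313 - 56*11)/(26 + 21*(2*11)) = 271252 + 6*(-1313 - 28*22)/(26 + 21*22) = 271252 + 6*(-1313 - 616)/(26 + 462) = 271252 + 6*(-1929)/488 = 271252 + 6*(1/488)*(-1929) = 271252 - 5787/244 = 66179701/244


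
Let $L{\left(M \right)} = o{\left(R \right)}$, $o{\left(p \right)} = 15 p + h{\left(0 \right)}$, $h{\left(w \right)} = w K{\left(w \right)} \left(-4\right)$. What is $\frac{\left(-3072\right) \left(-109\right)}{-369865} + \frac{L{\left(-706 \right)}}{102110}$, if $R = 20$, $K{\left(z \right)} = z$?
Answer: $- \frac{3408036978}{3776691515} \approx -0.90239$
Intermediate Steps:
$h{\left(w \right)} = - 4 w^{2}$ ($h{\left(w \right)} = w w \left(-4\right) = w^{2} \left(-4\right) = - 4 w^{2}$)
$o{\left(p \right)} = 15 p$ ($o{\left(p \right)} = 15 p - 4 \cdot 0^{2} = 15 p - 0 = 15 p + 0 = 15 p$)
$L{\left(M \right)} = 300$ ($L{\left(M \right)} = 15 \cdot 20 = 300$)
$\frac{\left(-3072\right) \left(-109\right)}{-369865} + \frac{L{\left(-706 \right)}}{102110} = \frac{\left(-3072\right) \left(-109\right)}{-369865} + \frac{300}{102110} = 334848 \left(- \frac{1}{369865}\right) + 300 \cdot \frac{1}{102110} = - \frac{334848}{369865} + \frac{30}{10211} = - \frac{3408036978}{3776691515}$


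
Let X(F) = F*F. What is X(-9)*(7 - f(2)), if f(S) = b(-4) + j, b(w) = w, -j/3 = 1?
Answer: 1134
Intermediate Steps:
j = -3 (j = -3*1 = -3)
f(S) = -7 (f(S) = -4 - 3 = -7)
X(F) = F²
X(-9)*(7 - f(2)) = (-9)²*(7 - 1*(-7)) = 81*(7 + 7) = 81*14 = 1134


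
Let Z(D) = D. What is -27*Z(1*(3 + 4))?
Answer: -189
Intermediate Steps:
-27*Z(1*(3 + 4)) = -27*(3 + 4) = -27*7 = -189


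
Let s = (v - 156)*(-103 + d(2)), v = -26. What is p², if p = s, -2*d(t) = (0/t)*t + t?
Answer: 358269184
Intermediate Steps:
d(t) = -t/2 (d(t) = -((0/t)*t + t)/2 = -(0*t + t)/2 = -(0 + t)/2 = -t/2)
s = 18928 (s = (-26 - 156)*(-103 - ½*2) = -182*(-103 - 1) = -182*(-104) = 18928)
p = 18928
p² = 18928² = 358269184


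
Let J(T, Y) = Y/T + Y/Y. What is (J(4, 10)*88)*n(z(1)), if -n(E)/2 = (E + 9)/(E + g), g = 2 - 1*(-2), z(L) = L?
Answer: -1232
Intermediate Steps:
J(T, Y) = 1 + Y/T (J(T, Y) = Y/T + 1 = 1 + Y/T)
g = 4 (g = 2 + 2 = 4)
n(E) = -2*(9 + E)/(4 + E) (n(E) = -2*(E + 9)/(E + 4) = -2*(9 + E)/(4 + E))
(J(4, 10)*88)*n(z(1)) = (((4 + 10)/4)*88)*(2*(-9 - 1*1)/(4 + 1)) = (((¼)*14)*88)*(2*(-9 - 1)/5) = ((7/2)*88)*(2*(⅕)*(-10)) = 308*(-4) = -1232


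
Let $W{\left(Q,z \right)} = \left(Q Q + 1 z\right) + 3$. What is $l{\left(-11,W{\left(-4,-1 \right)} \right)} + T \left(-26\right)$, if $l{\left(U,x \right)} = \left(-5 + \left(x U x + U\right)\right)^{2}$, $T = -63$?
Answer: $12818038$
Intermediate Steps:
$W{\left(Q,z \right)} = 3 + z + Q^{2}$ ($W{\left(Q,z \right)} = \left(Q^{2} + z\right) + 3 = \left(z + Q^{2}\right) + 3 = 3 + z + Q^{2}$)
$l{\left(U,x \right)} = \left(-5 + U + U x^{2}\right)^{2}$ ($l{\left(U,x \right)} = \left(-5 + \left(U x x + U\right)\right)^{2} = \left(-5 + \left(U x^{2} + U\right)\right)^{2} = \left(-5 + \left(U + U x^{2}\right)\right)^{2} = \left(-5 + U + U x^{2}\right)^{2}$)
$l{\left(-11,W{\left(-4,-1 \right)} \right)} + T \left(-26\right) = \left(-5 - 11 - 11 \left(3 - 1 + \left(-4\right)^{2}\right)^{2}\right)^{2} - -1638 = \left(-5 - 11 - 11 \left(3 - 1 + 16\right)^{2}\right)^{2} + 1638 = \left(-5 - 11 - 11 \cdot 18^{2}\right)^{2} + 1638 = \left(-5 - 11 - 3564\right)^{2} + 1638 = \left(-3580\right)^{2} + 1638 = 12816400 + 1638 = 12818038$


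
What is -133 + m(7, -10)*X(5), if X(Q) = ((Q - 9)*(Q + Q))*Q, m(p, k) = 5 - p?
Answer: 267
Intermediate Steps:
X(Q) = 2*Q²*(-9 + Q) (X(Q) = ((-9 + Q)*(2*Q))*Q = (2*Q*(-9 + Q))*Q = 2*Q²*(-9 + Q))
-133 + m(7, -10)*X(5) = -133 + (5 - 1*7)*(2*5²*(-9 + 5)) = -133 + (5 - 7)*(2*25*(-4)) = -133 - 2*(-200) = -133 + 400 = 267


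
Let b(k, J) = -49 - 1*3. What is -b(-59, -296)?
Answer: 52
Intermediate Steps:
b(k, J) = -52 (b(k, J) = -49 - 3 = -52)
-b(-59, -296) = -1*(-52) = 52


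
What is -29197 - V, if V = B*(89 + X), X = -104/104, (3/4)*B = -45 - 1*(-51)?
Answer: -29901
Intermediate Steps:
B = 8 (B = 4*(-45 - 1*(-51))/3 = 4*(-45 + 51)/3 = (4/3)*6 = 8)
X = -1 (X = -104*1/104 = -1)
V = 704 (V = 8*(89 - 1) = 8*88 = 704)
-29197 - V = -29197 - 1*704 = -29197 - 704 = -29901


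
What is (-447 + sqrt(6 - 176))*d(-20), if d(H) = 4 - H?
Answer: -10728 + 24*I*sqrt(170) ≈ -10728.0 + 312.92*I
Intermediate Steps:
(-447 + sqrt(6 - 176))*d(-20) = (-447 + sqrt(6 - 176))*(4 - 1*(-20)) = (-447 + sqrt(-170))*(4 + 20) = (-447 + I*sqrt(170))*24 = -10728 + 24*I*sqrt(170)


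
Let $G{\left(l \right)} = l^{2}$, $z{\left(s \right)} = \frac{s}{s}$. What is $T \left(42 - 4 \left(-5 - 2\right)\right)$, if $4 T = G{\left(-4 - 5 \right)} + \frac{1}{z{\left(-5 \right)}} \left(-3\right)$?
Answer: $1365$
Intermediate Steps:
$z{\left(s \right)} = 1$
$T = \frac{39}{2}$ ($T = \frac{\left(-4 - 5\right)^{2} + 1^{-1} \left(-3\right)}{4} = \frac{\left(-9\right)^{2} + 1 \left(-3\right)}{4} = \frac{81 - 3}{4} = \frac{1}{4} \cdot 78 = \frac{39}{2} \approx 19.5$)
$T \left(42 - 4 \left(-5 - 2\right)\right) = \frac{39 \left(42 - 4 \left(-5 - 2\right)\right)}{2} = \frac{39 \left(42 - -28\right)}{2} = \frac{39 \left(42 + 28\right)}{2} = \frac{39}{2} \cdot 70 = 1365$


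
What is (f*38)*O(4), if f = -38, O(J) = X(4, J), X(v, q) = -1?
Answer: 1444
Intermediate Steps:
O(J) = -1
(f*38)*O(4) = -38*38*(-1) = -1444*(-1) = 1444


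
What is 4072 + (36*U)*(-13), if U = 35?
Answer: -12308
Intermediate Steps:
4072 + (36*U)*(-13) = 4072 + (36*35)*(-13) = 4072 + 1260*(-13) = 4072 - 16380 = -12308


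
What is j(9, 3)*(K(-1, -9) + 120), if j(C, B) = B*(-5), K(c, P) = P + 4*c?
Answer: -1605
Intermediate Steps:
j(C, B) = -5*B
j(9, 3)*(K(-1, -9) + 120) = (-5*3)*((-9 + 4*(-1)) + 120) = -15*((-9 - 4) + 120) = -15*(-13 + 120) = -15*107 = -1605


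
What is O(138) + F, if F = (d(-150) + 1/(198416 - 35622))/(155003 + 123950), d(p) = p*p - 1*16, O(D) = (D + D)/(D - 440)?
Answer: -5714139401269/6857193076982 ≈ -0.83331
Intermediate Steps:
O(D) = 2*D/(-440 + D) (O(D) = (2*D)/(-440 + D) = 2*D/(-440 + D))
d(p) = -16 + p² (d(p) = p² - 16 = -16 + p²)
F = 3660260297/45411874682 (F = ((-16 + (-150)²) + 1/(198416 - 35622))/(155003 + 123950) = ((-16 + 22500) + 1/162794)/278953 = (22484 + 1/162794)*(1/278953) = (3660260297/162794)*(1/278953) = 3660260297/45411874682 ≈ 0.080601)
O(138) + F = 2*138/(-440 + 138) + 3660260297/45411874682 = 2*138/(-302) + 3660260297/45411874682 = 2*138*(-1/302) + 3660260297/45411874682 = -138/151 + 3660260297/45411874682 = -5714139401269/6857193076982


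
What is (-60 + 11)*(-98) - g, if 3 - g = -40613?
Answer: -35814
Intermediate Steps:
g = 40616 (g = 3 - 1*(-40613) = 3 + 40613 = 40616)
(-60 + 11)*(-98) - g = (-60 + 11)*(-98) - 1*40616 = -49*(-98) - 40616 = 4802 - 40616 = -35814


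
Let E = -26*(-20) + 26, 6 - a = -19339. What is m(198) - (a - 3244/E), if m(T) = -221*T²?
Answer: -2370574495/273 ≈ -8.6834e+6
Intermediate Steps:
a = 19345 (a = 6 - 1*(-19339) = 6 + 19339 = 19345)
E = 546 (E = 520 + 26 = 546)
m(198) - (a - 3244/E) = -221*198² - (19345 - 3244/546) = -221*39204 - (19345 - 3244/546) = -8664084 - (19345 - 1*1622/273) = -8664084 - (19345 - 1622/273) = -8664084 - 1*5279563/273 = -8664084 - 5279563/273 = -2370574495/273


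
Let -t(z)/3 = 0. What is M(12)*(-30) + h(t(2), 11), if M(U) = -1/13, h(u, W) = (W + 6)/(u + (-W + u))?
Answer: 109/143 ≈ 0.76224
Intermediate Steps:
t(z) = 0 (t(z) = -3*0 = 0)
h(u, W) = (6 + W)/(-W + 2*u) (h(u, W) = (6 + W)/(u + (u - W)) = (6 + W)/(-W + 2*u))
M(U) = -1/13 (M(U) = -1*1/13 = -1/13)
M(12)*(-30) + h(t(2), 11) = -1/13*(-30) + (6 + 11)/(-1*11 + 2*0) = 30/13 + 17/(-11 + 0) = 30/13 + 17/(-11) = 30/13 - 1/11*17 = 30/13 - 17/11 = 109/143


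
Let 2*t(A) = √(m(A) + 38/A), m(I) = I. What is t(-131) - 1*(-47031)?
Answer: 47031 + 21*I*√5109/262 ≈ 47031.0 + 5.7291*I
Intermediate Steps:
t(A) = √(A + 38/A)/2
t(-131) - 1*(-47031) = √(-131 + 38/(-131))/2 - 1*(-47031) = √(-131 + 38*(-1/131))/2 + 47031 = √(-131 - 38/131)/2 + 47031 = √(-17199/131)/2 + 47031 = (21*I*√5109/131)/2 + 47031 = 21*I*√5109/262 + 47031 = 47031 + 21*I*√5109/262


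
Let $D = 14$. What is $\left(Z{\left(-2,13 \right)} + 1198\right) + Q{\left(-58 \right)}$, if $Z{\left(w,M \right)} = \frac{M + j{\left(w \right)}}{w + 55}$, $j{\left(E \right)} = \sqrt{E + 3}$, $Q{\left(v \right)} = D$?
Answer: $\frac{64250}{53} \approx 1212.3$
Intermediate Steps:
$Q{\left(v \right)} = 14$
$j{\left(E \right)} = \sqrt{3 + E}$
$Z{\left(w,M \right)} = \frac{M + \sqrt{3 + w}}{55 + w}$ ($Z{\left(w,M \right)} = \frac{M + \sqrt{3 + w}}{w + 55} = \frac{M + \sqrt{3 + w}}{55 + w}$)
$\left(Z{\left(-2,13 \right)} + 1198\right) + Q{\left(-58 \right)} = \left(\frac{13 + \sqrt{3 - 2}}{55 - 2} + 1198\right) + 14 = \left(\frac{13 + \sqrt{1}}{53} + 1198\right) + 14 = \left(\frac{13 + 1}{53} + 1198\right) + 14 = \left(\frac{1}{53} \cdot 14 + 1198\right) + 14 = \left(\frac{14}{53} + 1198\right) + 14 = \frac{63508}{53} + 14 = \frac{64250}{53}$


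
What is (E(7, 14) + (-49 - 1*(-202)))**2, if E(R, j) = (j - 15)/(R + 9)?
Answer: 5987809/256 ≈ 23390.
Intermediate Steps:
E(R, j) = (-15 + j)/(9 + R)
(E(7, 14) + (-49 - 1*(-202)))**2 = ((-15 + 14)/(9 + 7) + (-49 - 1*(-202)))**2 = (-1/16 + (-49 + 202))**2 = ((1/16)*(-1) + 153)**2 = (-1/16 + 153)**2 = (2447/16)**2 = 5987809/256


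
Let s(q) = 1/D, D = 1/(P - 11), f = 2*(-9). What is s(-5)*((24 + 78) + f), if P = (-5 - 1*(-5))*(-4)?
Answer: -924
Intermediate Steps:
P = 0 (P = (-5 + 5)*(-4) = 0*(-4) = 0)
f = -18
D = -1/11 (D = 1/(0 - 11) = 1/(-11) = -1/11 ≈ -0.090909)
s(q) = -11 (s(q) = 1/(-1/11) = -11)
s(-5)*((24 + 78) + f) = -11*((24 + 78) - 18) = -11*(102 - 18) = -11*84 = -924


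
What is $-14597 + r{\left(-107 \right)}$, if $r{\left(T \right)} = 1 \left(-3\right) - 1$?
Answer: $-14601$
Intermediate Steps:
$r{\left(T \right)} = -4$ ($r{\left(T \right)} = -3 - 1 = -4$)
$-14597 + r{\left(-107 \right)} = -14597 - 4 = -14601$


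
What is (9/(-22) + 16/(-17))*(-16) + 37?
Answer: 10959/187 ≈ 58.604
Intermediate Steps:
(9/(-22) + 16/(-17))*(-16) + 37 = (9*(-1/22) + 16*(-1/17))*(-16) + 37 = (-9/22 - 16/17)*(-16) + 37 = -505/374*(-16) + 37 = 4040/187 + 37 = 10959/187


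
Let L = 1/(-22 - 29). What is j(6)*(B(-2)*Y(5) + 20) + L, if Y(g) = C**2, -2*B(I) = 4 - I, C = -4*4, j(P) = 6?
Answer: -228889/51 ≈ -4488.0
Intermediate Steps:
C = -16
L = -1/51 (L = 1/(-51) = -1/51 ≈ -0.019608)
B(I) = -2 + I/2 (B(I) = -(4 - I)/2 = -2 + I/2)
Y(g) = 256 (Y(g) = (-16)**2 = 256)
j(6)*(B(-2)*Y(5) + 20) + L = 6*((-2 + (1/2)*(-2))*256 + 20) - 1/51 = 6*((-2 - 1)*256 + 20) - 1/51 = 6*(-3*256 + 20) - 1/51 = 6*(-768 + 20) - 1/51 = 6*(-748) - 1/51 = -4488 - 1/51 = -228889/51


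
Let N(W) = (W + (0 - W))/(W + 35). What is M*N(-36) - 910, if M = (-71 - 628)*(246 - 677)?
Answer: -910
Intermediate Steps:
M = 301269 (M = -699*(-431) = 301269)
N(W) = 0 (N(W) = (W - W)/(35 + W) = 0/(35 + W) = 0)
M*N(-36) - 910 = 301269*0 - 910 = 0 - 910 = -910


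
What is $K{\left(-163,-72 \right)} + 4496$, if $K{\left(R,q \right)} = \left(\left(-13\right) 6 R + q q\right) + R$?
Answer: $22231$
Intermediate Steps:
$K{\left(R,q \right)} = q^{2} - 77 R$ ($K{\left(R,q \right)} = \left(- 78 R + q^{2}\right) + R = \left(q^{2} - 78 R\right) + R = q^{2} - 77 R$)
$K{\left(-163,-72 \right)} + 4496 = \left(\left(-72\right)^{2} - -12551\right) + 4496 = \left(5184 + 12551\right) + 4496 = 17735 + 4496 = 22231$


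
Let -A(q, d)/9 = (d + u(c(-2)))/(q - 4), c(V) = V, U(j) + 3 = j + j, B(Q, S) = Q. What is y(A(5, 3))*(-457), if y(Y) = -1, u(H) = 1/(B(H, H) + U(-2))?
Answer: 457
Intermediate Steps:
U(j) = -3 + 2*j (U(j) = -3 + (j + j) = -3 + 2*j)
u(H) = 1/(-7 + H) (u(H) = 1/(H + (-3 + 2*(-2))) = 1/(H + (-3 - 4)) = 1/(H - 7) = 1/(-7 + H))
A(q, d) = -9*(-⅑ + d)/(-4 + q) (A(q, d) = -9*(d + 1/(-7 - 2))/(q - 4) = -9*(d + 1/(-9))/(-4 + q) = -9*(d - ⅑)/(-4 + q) = -9*(-⅑ + d)/(-4 + q))
y(A(5, 3))*(-457) = -1*(-457) = 457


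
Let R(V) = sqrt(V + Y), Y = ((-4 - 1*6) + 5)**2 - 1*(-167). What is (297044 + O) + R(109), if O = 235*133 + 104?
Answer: 328403 + sqrt(301) ≈ 3.2842e+5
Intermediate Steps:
Y = 192 (Y = ((-4 - 6) + 5)**2 + 167 = (-10 + 5)**2 + 167 = (-5)**2 + 167 = 25 + 167 = 192)
O = 31359 (O = 31255 + 104 = 31359)
R(V) = sqrt(192 + V) (R(V) = sqrt(V + 192) = sqrt(192 + V))
(297044 + O) + R(109) = (297044 + 31359) + sqrt(192 + 109) = 328403 + sqrt(301)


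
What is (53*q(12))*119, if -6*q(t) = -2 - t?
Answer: 44149/3 ≈ 14716.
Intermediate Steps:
q(t) = ⅓ + t/6 (q(t) = -(-2 - t)/6 = ⅓ + t/6)
(53*q(12))*119 = (53*(⅓ + (⅙)*12))*119 = (53*(⅓ + 2))*119 = (53*(7/3))*119 = (371/3)*119 = 44149/3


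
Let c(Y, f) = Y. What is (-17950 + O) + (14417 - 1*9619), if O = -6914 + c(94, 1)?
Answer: -19972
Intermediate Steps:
O = -6820 (O = -6914 + 94 = -6820)
(-17950 + O) + (14417 - 1*9619) = (-17950 - 6820) + (14417 - 1*9619) = -24770 + (14417 - 9619) = -24770 + 4798 = -19972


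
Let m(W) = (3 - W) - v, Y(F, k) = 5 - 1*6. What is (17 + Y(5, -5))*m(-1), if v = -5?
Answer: 144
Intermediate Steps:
Y(F, k) = -1 (Y(F, k) = 5 - 6 = -1)
m(W) = 8 - W (m(W) = (3 - W) - 1*(-5) = (3 - W) + 5 = 8 - W)
(17 + Y(5, -5))*m(-1) = (17 - 1)*(8 - 1*(-1)) = 16*(8 + 1) = 16*9 = 144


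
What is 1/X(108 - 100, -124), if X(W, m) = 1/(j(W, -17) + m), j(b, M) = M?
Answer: -141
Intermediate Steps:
X(W, m) = 1/(-17 + m)
1/X(108 - 100, -124) = 1/(1/(-17 - 124)) = 1/(1/(-141)) = 1/(-1/141) = -141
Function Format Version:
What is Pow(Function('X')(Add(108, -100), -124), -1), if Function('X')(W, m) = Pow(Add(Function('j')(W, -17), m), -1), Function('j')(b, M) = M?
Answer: -141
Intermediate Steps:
Function('X')(W, m) = Pow(Add(-17, m), -1)
Pow(Function('X')(Add(108, -100), -124), -1) = Pow(Pow(Add(-17, -124), -1), -1) = Pow(Pow(-141, -1), -1) = Pow(Rational(-1, 141), -1) = -141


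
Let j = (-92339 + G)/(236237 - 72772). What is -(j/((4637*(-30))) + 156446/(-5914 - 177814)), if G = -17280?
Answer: 889375462030817/1044476049001800 ≈ 0.85150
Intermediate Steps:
j = -109619/163465 (j = (-92339 - 17280)/(236237 - 72772) = -109619/163465 ≈ -0.67060)
-(j/((4637*(-30))) + 156446/(-5914 - 177814)) = -(-109619/(163465*(4637*(-30))) + 156446/(-5914 - 177814)) = -(-109619/163465/(-139110) + 156446/(-183728)) = -(-109619/163465*(-1/139110) + 156446*(-1/183728)) = -(109619/22739616150 - 78223/91864) = -1*(-889375462030817/1044476049001800) = 889375462030817/1044476049001800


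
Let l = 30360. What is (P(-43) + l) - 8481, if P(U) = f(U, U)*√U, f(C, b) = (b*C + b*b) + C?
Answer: 21879 + 3655*I*√43 ≈ 21879.0 + 23967.0*I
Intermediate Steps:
f(C, b) = C + b² + C*b (f(C, b) = (C*b + b²) + C = (b² + C*b) + C = C + b² + C*b)
P(U) = √U*(U + 2*U²) (P(U) = (U + U² + U*U)*√U = (U + U² + U²)*√U = (U + 2*U²)*√U = √U*(U + 2*U²))
(P(-43) + l) - 8481 = ((-43)^(3/2)*(1 + 2*(-43)) + 30360) - 8481 = ((-43*I*√43)*(1 - 86) + 30360) - 8481 = (-43*I*√43*(-85) + 30360) - 8481 = (3655*I*√43 + 30360) - 8481 = (30360 + 3655*I*√43) - 8481 = 21879 + 3655*I*√43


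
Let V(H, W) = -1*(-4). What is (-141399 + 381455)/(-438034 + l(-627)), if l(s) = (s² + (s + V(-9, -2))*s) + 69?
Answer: 240056/345785 ≈ 0.69423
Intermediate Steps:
V(H, W) = 4
l(s) = 69 + s² + s*(4 + s) (l(s) = (s² + (s + 4)*s) + 69 = (s² + (4 + s)*s) + 69 = (s² + s*(4 + s)) + 69 = 69 + s² + s*(4 + s))
(-141399 + 381455)/(-438034 + l(-627)) = (-141399 + 381455)/(-438034 + (69 + 2*(-627)² + 4*(-627))) = 240056/(-438034 + (69 + 2*393129 - 2508)) = 240056/(-438034 + (69 + 786258 - 2508)) = 240056/(-438034 + 783819) = 240056/345785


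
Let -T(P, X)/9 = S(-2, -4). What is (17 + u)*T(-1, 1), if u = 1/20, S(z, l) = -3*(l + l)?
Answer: -18414/5 ≈ -3682.8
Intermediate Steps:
S(z, l) = -6*l
u = 1/20 ≈ 0.050000
T(P, X) = -216 (T(P, X) = -(-54)*(-4) = -9*24 = -216)
(17 + u)*T(-1, 1) = (17 + 1/20)*(-216) = (341/20)*(-216) = -18414/5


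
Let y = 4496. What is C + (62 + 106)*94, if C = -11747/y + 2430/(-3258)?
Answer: 12848417425/813776 ≈ 15789.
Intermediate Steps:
C = -2733167/813776 (C = -11747/4496 + 2430/(-3258) = -11747*1/4496 + 2430*(-1/3258) = -11747/4496 - 135/181 = -2733167/813776 ≈ -3.3586)
C + (62 + 106)*94 = -2733167/813776 + (62 + 106)*94 = -2733167/813776 + 168*94 = -2733167/813776 + 15792 = 12848417425/813776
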